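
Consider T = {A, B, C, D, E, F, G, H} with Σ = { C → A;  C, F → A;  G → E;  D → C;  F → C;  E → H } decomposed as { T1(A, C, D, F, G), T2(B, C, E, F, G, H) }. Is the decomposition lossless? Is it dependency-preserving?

lossy but dependency-preserving

Lossless test: (C, F, G)⁺ = {A, C, E, F, G, H}, which is a superkey of neither fragment — lossy.
Dependency preservation: every FD's attributes lie within a single fragment, so each can be enforced locally — preserved.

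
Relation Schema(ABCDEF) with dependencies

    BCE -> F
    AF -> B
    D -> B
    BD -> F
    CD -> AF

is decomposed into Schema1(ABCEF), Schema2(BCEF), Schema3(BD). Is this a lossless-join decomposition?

No

Chase test. Columns are ABCDEF; row i has aⱼ where attribute j ∈ Schemai, else bᵢⱼ.
Initial tableau (one row per fragment):
  row 1: a1 a2 a3 b14 a5 a6
  row 2: b21 a2 a3 b24 a5 a6
  row 3: b31 a2 b33 a4 b35 b36
No row becomes fully distinguished — the join is lossy.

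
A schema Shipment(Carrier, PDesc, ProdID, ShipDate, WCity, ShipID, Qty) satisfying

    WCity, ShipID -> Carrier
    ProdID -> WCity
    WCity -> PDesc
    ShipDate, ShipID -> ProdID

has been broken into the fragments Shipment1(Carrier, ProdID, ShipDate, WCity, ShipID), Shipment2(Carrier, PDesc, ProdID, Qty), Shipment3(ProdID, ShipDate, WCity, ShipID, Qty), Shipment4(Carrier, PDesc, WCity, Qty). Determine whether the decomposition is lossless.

Chase test. Columns are Carrier, PDesc, ProdID, ShipDate, WCity, ShipID, Qty; row i has aⱼ where attribute j ∈ Shipmenti, else bᵢⱼ.
Initial tableau (one row per fragment):
  row 1: a1 b12 a3 a4 a5 a6 b17
  row 2: a1 a2 a3 b24 b25 b26 a7
  row 3: b31 b32 a3 a4 a5 a6 a7
  row 4: a1 a2 b43 b44 a5 b46 a7
Rows 1 and 3 agree on WCity, ShipID; apply WCity, ShipID→Carrier and equate their Carrier entries.
Rows 1 and 2 agree on ProdID; apply ProdID→WCity and equate their WCity entries.
Rows 1 and 2 agree on WCity; apply WCity→PDesc and equate their PDesc entries.
Rows 1 and 3 agree on WCity; apply WCity→PDesc and equate their PDesc entries.
Row 3 is now all distinguished symbols — the join is lossless.

Yes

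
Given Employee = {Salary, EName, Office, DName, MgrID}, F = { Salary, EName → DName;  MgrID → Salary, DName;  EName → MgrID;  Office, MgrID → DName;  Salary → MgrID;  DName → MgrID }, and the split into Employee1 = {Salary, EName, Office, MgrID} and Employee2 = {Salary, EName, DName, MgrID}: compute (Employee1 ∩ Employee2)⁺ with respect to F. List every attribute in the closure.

Employee1 ∩ Employee2 = {Salary, EName, MgrID}.
Salary, EName → DName applies, adding DName
Closure: {Salary, EName, DName, MgrID}.

Salary, EName, DName, MgrID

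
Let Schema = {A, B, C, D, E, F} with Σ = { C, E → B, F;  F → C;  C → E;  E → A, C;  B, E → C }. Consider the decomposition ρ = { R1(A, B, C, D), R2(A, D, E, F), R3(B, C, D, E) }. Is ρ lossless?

Chase test. Columns are A, B, C, D, E, F; row i has aⱼ where attribute j ∈ Ri, else bᵢⱼ.
Initial tableau (one row per fragment):
  row 1: a1 a2 a3 a4 b15 b16
  row 2: a1 b22 b23 a4 a5 a6
  row 3: b31 a2 a3 a4 a5 b36
Rows 1 and 3 agree on C; apply C→E and equate their E entries.
Rows 1 and 2 agree on E; apply E→A, C and equate their A, C entries.
Rows 1 and 3 agree on E; apply E→A, C and equate their A, C entries.
Rows 1 and 2 agree on C, E; apply C, E→B, F and equate their B, F entries.
Rows 1 and 3 agree on C, E; apply C, E→B, F and equate their B, F entries.
Row 1 is now all distinguished symbols — the join is lossless.

Yes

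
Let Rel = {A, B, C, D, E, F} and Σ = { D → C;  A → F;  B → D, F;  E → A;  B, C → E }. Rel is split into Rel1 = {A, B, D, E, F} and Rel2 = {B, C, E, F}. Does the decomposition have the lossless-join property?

Common attributes: Rel1 ∩ Rel2 = {B, E, F}.
Closure of {B, E, F}: B → D, F applies, adding D; E → A applies, adding A; D → C applies, adding C. So (B, E, F)⁺ = {A, B, C, D, E, F}.
This closure contains every attribute of Rel1, so Rel1 ∩ Rel2 → Rel1. The join is lossless.

Yes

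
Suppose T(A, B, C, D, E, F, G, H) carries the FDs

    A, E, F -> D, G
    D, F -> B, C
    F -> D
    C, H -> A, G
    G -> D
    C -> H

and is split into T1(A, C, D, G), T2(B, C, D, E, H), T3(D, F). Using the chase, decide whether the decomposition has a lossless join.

No

Chase test. Columns are A, B, C, D, E, F, G, H; row i has aⱼ where attribute j ∈ Ti, else bᵢⱼ.
Initial tableau (one row per fragment):
  row 1: a1 b12 a3 a4 b15 b16 a7 b18
  row 2: b21 a2 a3 a4 a5 b26 b27 a8
  row 3: b31 b32 b33 a4 b35 a6 b37 b38
Rows 1 and 2 agree on C; apply C→H and equate their H entries.
Rows 1 and 2 agree on C, H; apply C, H→A, G and equate their A, G entries.
No row becomes fully distinguished — the join is lossy.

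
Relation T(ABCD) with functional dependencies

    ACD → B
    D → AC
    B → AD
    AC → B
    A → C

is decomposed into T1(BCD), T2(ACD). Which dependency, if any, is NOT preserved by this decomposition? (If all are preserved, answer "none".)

none

ACD → B: restricted closure across fragments reaches B.
D → AC lies within T2.
B → AD: restricted closure across fragments reaches AD.
AC → B: restricted closure across fragments reaches B.
A → C lies within T2.
Every dependency is enforceable on the fragments, so the decomposition is dependency-preserving.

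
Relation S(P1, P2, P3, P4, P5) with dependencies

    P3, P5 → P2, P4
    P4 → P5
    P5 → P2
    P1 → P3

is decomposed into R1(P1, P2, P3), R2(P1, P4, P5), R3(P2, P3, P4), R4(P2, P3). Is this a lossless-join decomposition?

Yes

Chase test. Columns are P1, P2, P3, P4, P5; row i has aⱼ where attribute j ∈ Ri, else bᵢⱼ.
Initial tableau (one row per fragment):
  row 1: a1 a2 a3 b14 b15
  row 2: a1 b22 b23 a4 a5
  row 3: b31 a2 a3 a4 b35
  row 4: b41 a2 a3 b44 b45
Rows 2 and 3 agree on P4; apply P4→P5 and equate their P5 entries.
Rows 2 and 3 agree on P5; apply P5→P2 and equate their P2 entries.
Rows 1 and 2 agree on P1; apply P1→P3 and equate their P3 entries.
Row 2 is now all distinguished symbols — the join is lossless.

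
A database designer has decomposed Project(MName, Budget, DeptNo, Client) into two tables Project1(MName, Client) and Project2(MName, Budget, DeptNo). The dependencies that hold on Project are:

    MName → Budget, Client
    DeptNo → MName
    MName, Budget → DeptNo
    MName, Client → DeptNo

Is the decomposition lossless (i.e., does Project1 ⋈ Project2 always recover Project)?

Common attributes: Project1 ∩ Project2 = {MName}.
Closure of {MName}: MName → Budget, Client applies, adding Budget, Client; MName, Budget → DeptNo applies, adding DeptNo. So (MName)⁺ = {MName, Budget, DeptNo, Client}.
This closure contains every attribute of Project1, so Project1 ∩ Project2 → Project1. The join is lossless.

Yes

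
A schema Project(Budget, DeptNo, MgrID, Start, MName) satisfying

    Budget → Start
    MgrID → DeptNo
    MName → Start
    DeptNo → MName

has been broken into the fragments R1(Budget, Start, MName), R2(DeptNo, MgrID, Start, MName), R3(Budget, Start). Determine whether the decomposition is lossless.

No

Chase test. Columns are Budget, DeptNo, MgrID, Start, MName; row i has aⱼ where attribute j ∈ Ri, else bᵢⱼ.
Initial tableau (one row per fragment):
  row 1: a1 b12 b13 a4 a5
  row 2: b21 a2 a3 a4 a5
  row 3: a1 b32 b33 a4 b35
No row becomes fully distinguished — the join is lossy.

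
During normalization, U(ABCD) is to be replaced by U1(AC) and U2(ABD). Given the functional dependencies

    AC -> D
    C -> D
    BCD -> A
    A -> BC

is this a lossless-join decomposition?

Common attributes: U1 ∩ U2 = {A}.
Closure of {A}: A → BC applies, adding BC; AC → D applies, adding D. So (A)⁺ = {ABCD}.
This closure contains every attribute of U1, so U1 ∩ U2 → U1. The join is lossless.

Yes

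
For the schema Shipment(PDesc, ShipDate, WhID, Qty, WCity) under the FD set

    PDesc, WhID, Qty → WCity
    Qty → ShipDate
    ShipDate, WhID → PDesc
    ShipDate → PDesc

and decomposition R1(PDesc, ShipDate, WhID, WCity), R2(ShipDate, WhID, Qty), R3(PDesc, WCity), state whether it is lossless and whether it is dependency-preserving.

Lossless test (chase): Rows 1 and 2 agree on ShipDate, WhID; apply ShipDate, WhID→PDesc and equate their PDesc entries. No row becomes fully distinguished — the join is lossy.
Dependency preservation: the restricted closure of {PDesc, WhID, Qty} across the fragments never reaches {WCity}, so PDesc, WhID, Qty → WCity cannot be enforced without a join — not preserved.

lossy and not dependency-preserving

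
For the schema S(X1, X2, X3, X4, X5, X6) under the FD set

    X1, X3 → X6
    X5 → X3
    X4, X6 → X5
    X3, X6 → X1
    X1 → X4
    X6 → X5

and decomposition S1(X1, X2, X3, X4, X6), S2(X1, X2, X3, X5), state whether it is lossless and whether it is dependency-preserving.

lossless and dependency-preserving

Lossless test: (X1, X2, X3)⁺ = {X1, X2, X3, X4, X5, X6}, which contains all of one fragment — lossless.
Dependency preservation: X4, X6 → X5; X6 → X5 are not contained in any single fragment, but the restricted closure of each left-hand side across the fragments still reaches the right-hand side; the remaining FDs each lie inside some fragment. All dependencies are preserved.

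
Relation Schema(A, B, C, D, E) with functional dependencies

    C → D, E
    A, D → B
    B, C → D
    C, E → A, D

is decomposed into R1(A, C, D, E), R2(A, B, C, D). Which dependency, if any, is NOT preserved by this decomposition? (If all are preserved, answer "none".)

none

C → D, E lies within R1.
A, D → B lies within R2.
B, C → D lies within R2.
C, E → A, D lies within R1.
Every dependency is enforceable on the fragments, so the decomposition is dependency-preserving.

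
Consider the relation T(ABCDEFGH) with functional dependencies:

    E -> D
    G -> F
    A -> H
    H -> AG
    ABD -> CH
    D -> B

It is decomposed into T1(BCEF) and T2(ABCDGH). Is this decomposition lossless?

No

Common attributes: T1 ∩ T2 = {BC}.
No dependency enlarges {BC}, so (BC)⁺ = {BC}.
The closure contains neither all of T1 = {BCEF} nor all of T2 = {ABCDGH}, so the common attributes are not a superkey of either fragment. The join is lossy.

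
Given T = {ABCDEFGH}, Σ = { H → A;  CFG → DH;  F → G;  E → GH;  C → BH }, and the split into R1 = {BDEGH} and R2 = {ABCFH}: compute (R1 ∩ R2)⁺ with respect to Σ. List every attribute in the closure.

ABH

R1 ∩ R2 = {BH}.
H → A applies, adding A
Closure: {ABH}.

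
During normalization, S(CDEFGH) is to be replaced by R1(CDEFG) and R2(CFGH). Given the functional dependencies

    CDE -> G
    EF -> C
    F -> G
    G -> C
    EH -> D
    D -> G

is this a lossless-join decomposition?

No

Common attributes: R1 ∩ R2 = {CFG}.
No dependency enlarges {CFG}, so (CFG)⁺ = {CFG}.
The closure contains neither all of R1 = {CDEFG} nor all of R2 = {CFGH}, so the common attributes are not a superkey of either fragment. The join is lossy.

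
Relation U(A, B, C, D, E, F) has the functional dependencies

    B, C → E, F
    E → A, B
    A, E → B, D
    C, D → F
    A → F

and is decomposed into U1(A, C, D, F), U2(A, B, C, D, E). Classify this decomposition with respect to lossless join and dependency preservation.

lossless and dependency-preserving

Lossless test: (A, C, D)⁺ = {A, C, D, F}, which contains all of one fragment — lossless.
Dependency preservation: B, C → E, F is not contained in any single fragment, but the restricted closure of its left-hand side across the fragments still reaches the right-hand side; the remaining FDs each lie inside some fragment. All dependencies are preserved.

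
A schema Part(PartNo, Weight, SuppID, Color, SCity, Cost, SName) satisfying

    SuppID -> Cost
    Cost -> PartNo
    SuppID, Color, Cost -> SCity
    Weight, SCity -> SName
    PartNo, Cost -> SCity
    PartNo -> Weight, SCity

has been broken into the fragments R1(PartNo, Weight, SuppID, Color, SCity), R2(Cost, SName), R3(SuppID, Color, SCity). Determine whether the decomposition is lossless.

No

Chase test. Columns are PartNo, Weight, SuppID, Color, SCity, Cost, SName; row i has aⱼ where attribute j ∈ Ri, else bᵢⱼ.
Initial tableau (one row per fragment):
  row 1: a1 a2 a3 a4 a5 b16 b17
  row 2: b21 b22 b23 b24 b25 a6 a7
  row 3: b31 b32 a3 a4 a5 b36 b37
Rows 1 and 3 agree on SuppID; apply SuppID→Cost and equate their Cost entries.
Rows 1 and 3 agree on Cost; apply Cost→PartNo and equate their PartNo entries.
Rows 1 and 3 agree on PartNo; apply PartNo→Weight, SCity and equate their Weight, SCity entries.
Rows 1 and 3 agree on Weight, SCity; apply Weight, SCity→SName and equate their SName entries.
No row becomes fully distinguished — the join is lossy.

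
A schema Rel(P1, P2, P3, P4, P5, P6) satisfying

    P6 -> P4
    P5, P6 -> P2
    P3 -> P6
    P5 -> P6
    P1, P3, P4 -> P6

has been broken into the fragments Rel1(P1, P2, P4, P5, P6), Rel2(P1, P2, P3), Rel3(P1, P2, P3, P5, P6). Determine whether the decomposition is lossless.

Chase test. Columns are P1, P2, P3, P4, P5, P6; row i has aⱼ where attribute j ∈ Reli, else bᵢⱼ.
Initial tableau (one row per fragment):
  row 1: a1 a2 b13 a4 a5 a6
  row 2: a1 a2 a3 b24 b25 b26
  row 3: a1 a2 a3 b34 a5 a6
Rows 1 and 3 agree on P6; apply P6→P4 and equate their P4 entries.
Rows 2 and 3 agree on P3; apply P3→P6 and equate their P6 entries.
Rows 1 and 2 agree on P6; apply P6→P4 and equate their P4 entries.
Row 3 is now all distinguished symbols — the join is lossless.

Yes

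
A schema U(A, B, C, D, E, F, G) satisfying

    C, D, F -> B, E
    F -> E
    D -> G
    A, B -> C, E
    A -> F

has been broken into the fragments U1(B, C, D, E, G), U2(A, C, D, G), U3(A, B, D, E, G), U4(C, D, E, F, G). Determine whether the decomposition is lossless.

No

Chase test. Columns are A, B, C, D, E, F, G; row i has aⱼ where attribute j ∈ Ui, else bᵢⱼ.
Initial tableau (one row per fragment):
  row 1: b11 a2 a3 a4 a5 b16 a7
  row 2: a1 b22 a3 a4 b25 b26 a7
  row 3: a1 a2 b33 a4 a5 b36 a7
  row 4: b41 b42 a3 a4 a5 a6 a7
Rows 2 and 3 agree on A; apply A→F and equate their F entries.
Rows 2 and 3 agree on F; apply F→E and equate their E entries.
No row becomes fully distinguished — the join is lossy.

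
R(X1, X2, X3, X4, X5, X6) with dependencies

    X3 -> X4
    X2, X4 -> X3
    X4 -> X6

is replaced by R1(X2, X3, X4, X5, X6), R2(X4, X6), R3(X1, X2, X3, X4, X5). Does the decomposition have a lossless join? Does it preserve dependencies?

lossless and dependency-preserving

Lossless test (chase): Rows 1 and 3 agree on X4; apply X4→X6 and equate their X6 entries. Row 3 is now all distinguished symbols — the join is lossless.
Dependency preservation: every FD's attributes lie within a single fragment, so each can be enforced locally — preserved.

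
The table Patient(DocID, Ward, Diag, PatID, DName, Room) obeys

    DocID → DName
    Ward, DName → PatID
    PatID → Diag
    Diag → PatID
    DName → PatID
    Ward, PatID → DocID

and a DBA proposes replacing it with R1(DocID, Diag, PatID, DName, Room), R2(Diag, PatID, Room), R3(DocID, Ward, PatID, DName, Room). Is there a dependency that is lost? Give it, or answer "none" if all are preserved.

none

DocID → DName lies within R1.
Ward, DName → PatID lies within R3.
PatID → Diag lies within R1.
Diag → PatID lies within R1.
DName → PatID lies within R1.
Ward, PatID → DocID lies within R3.
Every dependency is enforceable on the fragments, so the decomposition is dependency-preserving.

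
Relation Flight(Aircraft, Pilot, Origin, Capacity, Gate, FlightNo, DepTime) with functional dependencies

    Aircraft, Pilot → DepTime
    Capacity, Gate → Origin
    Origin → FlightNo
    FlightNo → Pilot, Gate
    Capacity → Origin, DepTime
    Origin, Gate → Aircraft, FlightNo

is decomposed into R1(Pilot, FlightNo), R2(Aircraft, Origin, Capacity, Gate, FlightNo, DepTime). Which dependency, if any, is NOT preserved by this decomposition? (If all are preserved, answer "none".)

Aircraft, Pilot → DepTime

Check Aircraft, Pilot → DepTime: no single fragment contains all of {Aircraft, Pilot, DepTime}, and the restricted closure of {Aircraft, Pilot} across the fragments never reaches {DepTime}.
Capacity, Gate → Origin is preserved.
Origin → FlightNo is preserved.
FlightNo → Pilot, Gate is preserved.
Capacity → Origin, DepTime is preserved.
Origin, Gate → Aircraft, FlightNo is preserved.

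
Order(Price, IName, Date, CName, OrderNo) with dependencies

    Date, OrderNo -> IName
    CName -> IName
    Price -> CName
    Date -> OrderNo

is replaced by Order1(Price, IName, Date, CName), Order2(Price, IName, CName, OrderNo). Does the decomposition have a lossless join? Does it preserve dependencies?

Lossless test: (Price, IName, CName)⁺ = {Price, IName, CName}, which is a superkey of neither fragment — lossy.
Dependency preservation: the restricted closure of {Date} across the fragments never reaches {OrderNo}, so Date → OrderNo cannot be enforced without a join — not preserved.

lossy and not dependency-preserving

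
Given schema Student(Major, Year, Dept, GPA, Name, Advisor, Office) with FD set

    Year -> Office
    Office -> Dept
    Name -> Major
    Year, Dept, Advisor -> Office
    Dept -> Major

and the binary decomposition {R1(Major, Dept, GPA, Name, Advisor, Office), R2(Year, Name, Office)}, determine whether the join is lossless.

No

Common attributes: R1 ∩ R2 = {Name, Office}.
Closure of {Name, Office}: Office → Dept applies, adding Dept; Name → Major applies, adding Major. So (Name, Office)⁺ = {Major, Dept, Name, Office}.
The closure contains neither all of R1 = {Major, Dept, GPA, Name, Advisor, Office} nor all of R2 = {Year, Name, Office}, so the common attributes are not a superkey of either fragment. The join is lossy.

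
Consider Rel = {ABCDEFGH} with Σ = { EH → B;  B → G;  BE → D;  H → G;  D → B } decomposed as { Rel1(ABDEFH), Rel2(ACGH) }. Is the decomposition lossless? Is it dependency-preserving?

Lossless test: (AH)⁺ = {AGH}, which is a superkey of neither fragment — lossy.
Dependency preservation: the restricted closure of {B} across the fragments never reaches {G}, so B → G cannot be enforced without a join — not preserved.

lossy and not dependency-preserving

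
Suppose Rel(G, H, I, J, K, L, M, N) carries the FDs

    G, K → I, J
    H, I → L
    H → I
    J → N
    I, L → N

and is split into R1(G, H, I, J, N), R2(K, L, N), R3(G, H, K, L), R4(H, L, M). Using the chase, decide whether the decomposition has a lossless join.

Chase test. Columns are G, H, I, J, K, L, M, N; row i has aⱼ where attribute j ∈ Ri, else bᵢⱼ.
Initial tableau (one row per fragment):
  row 1: a1 a2 a3 a4 b15 b16 b17 a8
  row 2: b21 b22 b23 b24 a5 a6 b27 a8
  row 3: a1 a2 b33 b34 a5 a6 b37 b38
  row 4: b41 a2 b43 b44 b45 a6 a7 b48
Rows 1 and 3 agree on H; apply H→I and equate their I entries.
Rows 1 and 4 agree on H; apply H→I and equate their I entries.
Rows 3 and 4 agree on I, L; apply I, L→N and equate their N entries.
Rows 1 and 3 agree on H, I; apply H, I→L and equate their L entries.
Rows 1 and 3 agree on I, L; apply I, L→N and equate their N entries.
No row becomes fully distinguished — the join is lossy.

No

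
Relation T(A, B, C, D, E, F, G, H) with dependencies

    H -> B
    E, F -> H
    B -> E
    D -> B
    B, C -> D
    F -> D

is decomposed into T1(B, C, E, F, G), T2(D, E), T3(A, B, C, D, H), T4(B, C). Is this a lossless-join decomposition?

Chase test. Columns are A, B, C, D, E, F, G, H; row i has aⱼ where attribute j ∈ Ti, else bᵢⱼ.
Initial tableau (one row per fragment):
  row 1: b11 a2 a3 b14 a5 a6 a7 b18
  row 2: b21 b22 b23 a4 a5 b26 b27 b28
  row 3: a1 a2 a3 a4 b35 b36 b37 a8
  row 4: b41 a2 a3 b44 b45 b46 b47 b48
Rows 1 and 3 agree on B; apply B→E and equate their E entries.
Rows 1 and 4 agree on B; apply B→E and equate their E entries.
Rows 2 and 3 agree on D; apply D→B and equate their B entries.
Rows 1 and 3 agree on B, C; apply B, C→D and equate their D entries.
Rows 1 and 4 agree on B, C; apply B, C→D and equate their D entries.
No row becomes fully distinguished — the join is lossy.

No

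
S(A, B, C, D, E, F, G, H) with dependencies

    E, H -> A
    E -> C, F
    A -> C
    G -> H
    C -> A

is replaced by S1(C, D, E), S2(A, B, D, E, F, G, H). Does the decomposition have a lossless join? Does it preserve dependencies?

Lossless test: (D, E)⁺ = {A, C, D, E, F}, which contains all of one fragment — lossless.
Dependency preservation: the restricted closure of {A} across the fragments never reaches {C}, so A → C cannot be enforced without a join — not preserved.

lossless but not dependency-preserving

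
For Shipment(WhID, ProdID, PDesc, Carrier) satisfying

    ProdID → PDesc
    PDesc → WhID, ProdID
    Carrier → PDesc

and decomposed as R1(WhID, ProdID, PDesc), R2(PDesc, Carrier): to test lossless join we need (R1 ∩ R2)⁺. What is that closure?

WhID, ProdID, PDesc

R1 ∩ R2 = {PDesc}.
PDesc → WhID, ProdID applies, adding WhID, ProdID
Closure: {WhID, ProdID, PDesc}.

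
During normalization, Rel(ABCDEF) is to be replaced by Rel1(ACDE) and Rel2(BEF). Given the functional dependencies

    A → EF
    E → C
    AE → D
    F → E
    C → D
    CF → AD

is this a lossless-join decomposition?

No

Common attributes: Rel1 ∩ Rel2 = {E}.
Closure of {E}: E → C applies, adding C; C → D applies, adding D. So (E)⁺ = {CDE}.
The closure contains neither all of Rel1 = {ACDE} nor all of Rel2 = {BEF}, so the common attributes are not a superkey of either fragment. The join is lossy.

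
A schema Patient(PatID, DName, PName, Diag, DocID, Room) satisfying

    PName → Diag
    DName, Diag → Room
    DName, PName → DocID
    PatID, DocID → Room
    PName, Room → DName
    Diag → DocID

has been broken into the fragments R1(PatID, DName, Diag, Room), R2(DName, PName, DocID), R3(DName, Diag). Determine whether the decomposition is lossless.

Chase test. Columns are PatID, DName, PName, Diag, DocID, Room; row i has aⱼ where attribute j ∈ Ri, else bᵢⱼ.
Initial tableau (one row per fragment):
  row 1: a1 a2 b13 a4 b15 a6
  row 2: b21 a2 a3 b24 a5 b26
  row 3: b31 a2 b33 a4 b35 b36
Rows 1 and 3 agree on DName, Diag; apply DName, Diag→Room and equate their Room entries.
Rows 1 and 3 agree on Diag; apply Diag→DocID and equate their DocID entries.
No row becomes fully distinguished — the join is lossy.

No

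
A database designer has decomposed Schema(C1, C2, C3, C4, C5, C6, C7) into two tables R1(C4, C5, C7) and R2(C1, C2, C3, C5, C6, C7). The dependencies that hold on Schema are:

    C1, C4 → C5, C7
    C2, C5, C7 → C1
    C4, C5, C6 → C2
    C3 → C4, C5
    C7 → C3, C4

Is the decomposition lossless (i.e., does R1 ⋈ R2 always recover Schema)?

Common attributes: R1 ∩ R2 = {C5, C7}.
Closure of {C5, C7}: C7 → C3, C4 applies, adding C3, C4. So (C5, C7)⁺ = {C3, C4, C5, C7}.
This closure contains every attribute of R1, so R1 ∩ R2 → R1. The join is lossless.

Yes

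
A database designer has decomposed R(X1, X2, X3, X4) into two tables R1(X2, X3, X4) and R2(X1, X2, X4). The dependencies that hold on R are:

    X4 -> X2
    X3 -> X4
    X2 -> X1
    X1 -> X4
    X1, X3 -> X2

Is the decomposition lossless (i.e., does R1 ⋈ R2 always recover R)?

Common attributes: R1 ∩ R2 = {X2, X4}.
Closure of {X2, X4}: X2 → X1 applies, adding X1. So (X2, X4)⁺ = {X1, X2, X4}.
This closure contains every attribute of R2, so R1 ∩ R2 → R2. The join is lossless.

Yes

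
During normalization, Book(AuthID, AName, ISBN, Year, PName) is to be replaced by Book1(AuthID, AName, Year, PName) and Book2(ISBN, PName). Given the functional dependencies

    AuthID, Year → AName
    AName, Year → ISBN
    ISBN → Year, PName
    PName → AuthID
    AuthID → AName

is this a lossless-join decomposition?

Common attributes: Book1 ∩ Book2 = {PName}.
Closure of {PName}: PName → AuthID applies, adding AuthID; AuthID → AName applies, adding AName. So (PName)⁺ = {AuthID, AName, PName}.
The closure contains neither all of Book1 = {AuthID, AName, Year, PName} nor all of Book2 = {ISBN, PName}, so the common attributes are not a superkey of either fragment. The join is lossy.

No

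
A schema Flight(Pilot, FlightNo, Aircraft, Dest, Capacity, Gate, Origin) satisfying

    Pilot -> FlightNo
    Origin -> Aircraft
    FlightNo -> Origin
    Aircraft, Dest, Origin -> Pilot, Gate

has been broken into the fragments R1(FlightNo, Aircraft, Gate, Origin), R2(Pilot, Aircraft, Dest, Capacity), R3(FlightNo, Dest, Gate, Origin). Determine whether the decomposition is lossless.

No

Chase test. Columns are Pilot, FlightNo, Aircraft, Dest, Capacity, Gate, Origin; row i has aⱼ where attribute j ∈ Ri, else bᵢⱼ.
Initial tableau (one row per fragment):
  row 1: b11 a2 a3 b14 b15 a6 a7
  row 2: a1 b22 a3 a4 a5 b26 b27
  row 3: b31 a2 b33 a4 b35 a6 a7
Rows 1 and 3 agree on Origin; apply Origin→Aircraft and equate their Aircraft entries.
No row becomes fully distinguished — the join is lossy.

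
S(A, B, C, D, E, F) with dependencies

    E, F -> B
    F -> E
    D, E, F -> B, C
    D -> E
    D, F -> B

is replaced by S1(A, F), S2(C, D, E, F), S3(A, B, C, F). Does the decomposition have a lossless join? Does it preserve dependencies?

lossy but dependency-preserving

Lossless test (chase): Rows 1 and 2 agree on F; apply F→E and equate their E entries. Rows 1 and 3 agree on F; apply F→E and equate their E entries. Rows 1 and 2 agree on E, F; apply E, F→B and equate their B entries. Rows 1 and 3 agree on E, F; apply E, F→B and equate their B entries. No row becomes fully distinguished — the join is lossy.
Dependency preservation: E, F → B; D, E, F → B, C; D, F → B are not contained in any single fragment, but the restricted closure of each left-hand side across the fragments still reaches the right-hand side; the remaining FDs each lie inside some fragment. All dependencies are preserved.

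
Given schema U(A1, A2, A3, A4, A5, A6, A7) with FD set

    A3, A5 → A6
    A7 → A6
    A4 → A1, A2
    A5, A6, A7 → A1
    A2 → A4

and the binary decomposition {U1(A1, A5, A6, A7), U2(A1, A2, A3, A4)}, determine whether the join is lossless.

No

Common attributes: U1 ∩ U2 = {A1}.
No dependency enlarges {A1}, so (A1)⁺ = {A1}.
The closure contains neither all of U1 = {A1, A5, A6, A7} nor all of U2 = {A1, A2, A3, A4}, so the common attributes are not a superkey of either fragment. The join is lossy.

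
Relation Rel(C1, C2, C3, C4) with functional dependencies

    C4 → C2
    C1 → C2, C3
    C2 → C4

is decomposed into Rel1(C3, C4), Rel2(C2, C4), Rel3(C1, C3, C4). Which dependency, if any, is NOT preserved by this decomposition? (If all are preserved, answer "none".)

none

C4 → C2 lies within Rel2.
C1 → C2, C3: restricted closure across fragments reaches C2, C3.
C2 → C4 lies within Rel2.
Every dependency is enforceable on the fragments, so the decomposition is dependency-preserving.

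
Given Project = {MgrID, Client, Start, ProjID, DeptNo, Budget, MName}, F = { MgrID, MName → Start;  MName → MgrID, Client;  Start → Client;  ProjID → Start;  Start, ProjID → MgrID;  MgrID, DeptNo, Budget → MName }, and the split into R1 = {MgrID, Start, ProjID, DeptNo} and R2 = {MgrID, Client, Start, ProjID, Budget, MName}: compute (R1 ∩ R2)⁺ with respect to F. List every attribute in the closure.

R1 ∩ R2 = {MgrID, Start, ProjID}.
Start → Client applies, adding Client
Closure: {MgrID, Client, Start, ProjID}.

MgrID, Client, Start, ProjID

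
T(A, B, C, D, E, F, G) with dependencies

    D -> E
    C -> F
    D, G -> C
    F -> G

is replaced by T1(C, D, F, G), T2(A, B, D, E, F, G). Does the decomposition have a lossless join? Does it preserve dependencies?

lossless and dependency-preserving

Lossless test: (D, F, G)⁺ = {C, D, E, F, G}, which contains all of one fragment — lossless.
Dependency preservation: every FD's attributes lie within a single fragment, so each can be enforced locally — preserved.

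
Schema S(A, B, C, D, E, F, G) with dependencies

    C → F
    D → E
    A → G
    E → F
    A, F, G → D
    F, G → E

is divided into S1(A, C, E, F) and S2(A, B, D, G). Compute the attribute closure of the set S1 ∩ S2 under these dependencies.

S1 ∩ S2 = {A}.
A → G applies, adding G
Closure: {A, G}.

A, G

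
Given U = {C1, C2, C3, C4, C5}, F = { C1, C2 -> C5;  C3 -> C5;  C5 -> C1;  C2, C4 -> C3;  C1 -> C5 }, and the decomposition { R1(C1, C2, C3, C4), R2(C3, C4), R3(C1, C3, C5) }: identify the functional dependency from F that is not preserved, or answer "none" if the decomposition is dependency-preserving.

C1, C2 → C5: restricted closure across fragments reaches C5.
C3 → C5 lies within R3.
C5 → C1 lies within R3.
C2, C4 → C3 lies within R1.
C1 → C5 lies within R3.
Every dependency is enforceable on the fragments, so the decomposition is dependency-preserving.

none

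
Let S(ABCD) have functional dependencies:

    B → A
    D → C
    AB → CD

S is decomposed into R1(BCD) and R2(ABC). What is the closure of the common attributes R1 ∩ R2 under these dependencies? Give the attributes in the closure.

R1 ∩ R2 = {BC}.
B → A applies, adding A
AB → CD applies, adding D
Closure: {ABCD}.

ABCD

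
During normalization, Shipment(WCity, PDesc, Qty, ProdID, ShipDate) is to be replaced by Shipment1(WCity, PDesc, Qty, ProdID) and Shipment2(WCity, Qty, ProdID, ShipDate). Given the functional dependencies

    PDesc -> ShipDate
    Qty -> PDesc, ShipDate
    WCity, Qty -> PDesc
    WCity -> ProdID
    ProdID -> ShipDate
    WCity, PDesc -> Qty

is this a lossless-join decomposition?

Common attributes: Shipment1 ∩ Shipment2 = {WCity, Qty, ProdID}.
Closure of {WCity, Qty, ProdID}: Qty → PDesc, ShipDate applies, adding PDesc, ShipDate. So (WCity, Qty, ProdID)⁺ = {WCity, PDesc, Qty, ProdID, ShipDate}.
This closure contains every attribute of Shipment1, so Shipment1 ∩ Shipment2 → Shipment1. The join is lossless.

Yes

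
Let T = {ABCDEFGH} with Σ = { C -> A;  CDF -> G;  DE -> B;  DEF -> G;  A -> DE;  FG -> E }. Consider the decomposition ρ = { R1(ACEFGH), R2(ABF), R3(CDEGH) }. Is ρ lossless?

Chase test. Columns are ABCDEFGH; row i has aⱼ where attribute j ∈ Ri, else bᵢⱼ.
Initial tableau (one row per fragment):
  row 1: a1 b12 a3 b14 a5 a6 a7 a8
  row 2: a1 a2 b23 b24 b25 a6 b27 b28
  row 3: b31 b32 a3 a4 a5 b36 a7 a8
Rows 1 and 3 agree on C; apply C→A and equate their A entries.
Rows 1 and 2 agree on A; apply A→DE and equate their DE entries.
Rows 1 and 3 agree on A; apply A→DE and equate their DE entries.
Rows 1 and 2 agree on DE; apply DE→B and equate their B entries.
Rows 1 and 3 agree on DE; apply DE→B and equate their B entries.
Rows 1 and 2 agree on DEF; apply DEF→G and equate their G entries.
Row 1 is now all distinguished symbols — the join is lossless.

Yes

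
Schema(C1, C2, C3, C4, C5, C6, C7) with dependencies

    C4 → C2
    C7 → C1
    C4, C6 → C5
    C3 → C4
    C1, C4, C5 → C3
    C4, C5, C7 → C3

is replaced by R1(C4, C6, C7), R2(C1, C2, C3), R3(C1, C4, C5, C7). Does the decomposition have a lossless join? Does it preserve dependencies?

lossy and not dependency-preserving

Lossless test (chase): Rows 1 and 3 agree on C4; apply C4→C2 and equate their C2 entries. Rows 1 and 3 agree on C7; apply C7→C1 and equate their C1 entries. No row becomes fully distinguished — the join is lossy.
Dependency preservation: the restricted closure of {C4} across the fragments never reaches {C2}, so C4 → C2 cannot be enforced without a join — not preserved.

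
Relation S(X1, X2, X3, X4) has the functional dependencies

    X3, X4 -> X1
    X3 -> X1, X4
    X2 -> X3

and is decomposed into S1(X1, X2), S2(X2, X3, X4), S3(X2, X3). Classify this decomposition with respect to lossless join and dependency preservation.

Lossless test (chase): Rows 2 and 3 agree on X3; apply X3→X1, X4 and equate their X1, X4 entries. Rows 1 and 2 agree on X2; apply X2→X3 and equate their X3 entries. Rows 1 and 2 agree on X3; apply X3→X1, X4 and equate their X1, X4 entries. Row 1 is now all distinguished symbols — the join is lossless.
Dependency preservation: the restricted closure of {X3, X4} across the fragments never reaches {X1}, so X3, X4 → X1 cannot be enforced without a join — not preserved.

lossless but not dependency-preserving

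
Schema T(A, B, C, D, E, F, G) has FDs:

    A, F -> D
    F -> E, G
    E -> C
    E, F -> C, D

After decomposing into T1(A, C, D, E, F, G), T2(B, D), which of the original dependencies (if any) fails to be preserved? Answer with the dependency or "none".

none

A, F → D lies within T1.
F → E, G lies within T1.
E → C lies within T1.
E, F → C, D lies within T1.
Every dependency is enforceable on the fragments, so the decomposition is dependency-preserving.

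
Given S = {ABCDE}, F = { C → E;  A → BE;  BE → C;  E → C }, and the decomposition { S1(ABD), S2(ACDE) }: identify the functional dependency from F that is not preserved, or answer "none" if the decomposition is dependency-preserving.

none

C → E lies within S2.
A → BE: restricted closure across fragments reaches BE.
BE → C: restricted closure across fragments reaches C.
E → C lies within S2.
Every dependency is enforceable on the fragments, so the decomposition is dependency-preserving.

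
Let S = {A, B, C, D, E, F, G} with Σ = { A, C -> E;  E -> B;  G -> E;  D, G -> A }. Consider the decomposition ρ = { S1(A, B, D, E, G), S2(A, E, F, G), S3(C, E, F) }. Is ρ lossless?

No

Chase test. Columns are A, B, C, D, E, F, G; row i has aⱼ where attribute j ∈ Si, else bᵢⱼ.
Initial tableau (one row per fragment):
  row 1: a1 a2 b13 a4 a5 b16 a7
  row 2: a1 b22 b23 b24 a5 a6 a7
  row 3: b31 b32 a3 b34 a5 a6 b37
Rows 1 and 2 agree on E; apply E→B and equate their B entries.
Rows 1 and 3 agree on E; apply E→B and equate their B entries.
No row becomes fully distinguished — the join is lossy.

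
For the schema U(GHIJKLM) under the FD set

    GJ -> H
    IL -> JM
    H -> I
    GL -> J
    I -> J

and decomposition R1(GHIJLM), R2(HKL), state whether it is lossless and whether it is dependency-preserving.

Lossless test: (HL)⁺ = {HIJLM}, which is a superkey of neither fragment — lossy.
Dependency preservation: every FD's attributes lie within a single fragment, so each can be enforced locally — preserved.

lossy but dependency-preserving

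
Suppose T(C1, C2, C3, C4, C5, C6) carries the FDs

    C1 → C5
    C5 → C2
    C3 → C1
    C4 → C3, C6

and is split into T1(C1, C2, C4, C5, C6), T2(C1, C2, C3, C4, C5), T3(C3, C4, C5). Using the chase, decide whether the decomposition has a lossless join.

Chase test. Columns are C1, C2, C3, C4, C5, C6; row i has aⱼ where attribute j ∈ Ti, else bᵢⱼ.
Initial tableau (one row per fragment):
  row 1: a1 a2 b13 a4 a5 a6
  row 2: a1 a2 a3 a4 a5 b26
  row 3: b31 b32 a3 a4 a5 b36
Rows 1 and 3 agree on C5; apply C5→C2 and equate their C2 entries.
Rows 2 and 3 agree on C3; apply C3→C1 and equate their C1 entries.
Rows 1 and 2 agree on C4; apply C4→C3, C6 and equate their C3, C6 entries.
Rows 1 and 3 agree on C4; apply C4→C3, C6 and equate their C3, C6 entries.
Row 1 is now all distinguished symbols — the join is lossless.

Yes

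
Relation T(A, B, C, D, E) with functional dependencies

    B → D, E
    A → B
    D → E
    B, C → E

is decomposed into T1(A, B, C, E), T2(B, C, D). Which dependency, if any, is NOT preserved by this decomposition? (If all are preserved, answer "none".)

D → E

Check D → E: no single fragment contains all of {D, E}, and the restricted closure of {D} across the fragments never reaches {E}.
B → D, E is preserved.
A → B is preserved.
B, C → E is preserved.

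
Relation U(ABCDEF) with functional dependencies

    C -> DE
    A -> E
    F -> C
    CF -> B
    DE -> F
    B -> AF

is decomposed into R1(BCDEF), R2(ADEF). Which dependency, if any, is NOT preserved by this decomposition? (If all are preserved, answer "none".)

none

C → DE lies within R1.
A → E lies within R2.
F → C lies within R1.
CF → B lies within R1.
DE → F lies within R1.
B → AF: restricted closure across fragments reaches AF.
Every dependency is enforceable on the fragments, so the decomposition is dependency-preserving.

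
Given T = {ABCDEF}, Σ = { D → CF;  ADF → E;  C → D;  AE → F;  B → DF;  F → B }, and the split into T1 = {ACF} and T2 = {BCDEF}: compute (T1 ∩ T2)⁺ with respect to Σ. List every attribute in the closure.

T1 ∩ T2 = {CF}.
C → D applies, adding D
F → B applies, adding B
Closure: {BCDF}.

BCDF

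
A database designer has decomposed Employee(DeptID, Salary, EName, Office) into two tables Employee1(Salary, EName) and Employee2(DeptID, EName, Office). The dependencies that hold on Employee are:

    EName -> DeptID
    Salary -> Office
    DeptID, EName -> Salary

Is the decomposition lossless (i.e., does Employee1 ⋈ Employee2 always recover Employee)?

Common attributes: Employee1 ∩ Employee2 = {EName}.
Closure of {EName}: EName → DeptID applies, adding DeptID; DeptID, EName → Salary applies, adding Salary; Salary → Office applies, adding Office. So (EName)⁺ = {DeptID, Salary, EName, Office}.
This closure contains every attribute of Employee1, so Employee1 ∩ Employee2 → Employee1. The join is lossless.

Yes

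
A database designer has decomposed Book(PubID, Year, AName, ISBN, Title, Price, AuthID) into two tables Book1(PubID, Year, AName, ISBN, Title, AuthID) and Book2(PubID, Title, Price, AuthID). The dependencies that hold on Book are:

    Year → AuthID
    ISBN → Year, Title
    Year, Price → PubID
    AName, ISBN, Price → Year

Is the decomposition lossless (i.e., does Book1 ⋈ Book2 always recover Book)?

Common attributes: Book1 ∩ Book2 = {PubID, Title, AuthID}.
No dependency enlarges {PubID, Title, AuthID}, so (PubID, Title, AuthID)⁺ = {PubID, Title, AuthID}.
The closure contains neither all of Book1 = {PubID, Year, AName, ISBN, Title, AuthID} nor all of Book2 = {PubID, Title, Price, AuthID}, so the common attributes are not a superkey of either fragment. The join is lossy.

No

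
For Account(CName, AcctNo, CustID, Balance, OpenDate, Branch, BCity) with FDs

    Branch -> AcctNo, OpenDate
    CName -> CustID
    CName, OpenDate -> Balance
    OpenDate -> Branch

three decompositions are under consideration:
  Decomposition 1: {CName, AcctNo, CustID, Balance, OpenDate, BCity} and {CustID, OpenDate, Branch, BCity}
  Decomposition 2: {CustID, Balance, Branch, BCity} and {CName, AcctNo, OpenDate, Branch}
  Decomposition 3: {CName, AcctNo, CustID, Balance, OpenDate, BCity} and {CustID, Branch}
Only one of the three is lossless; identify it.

Decomposition 1: common = {CustID, OpenDate, BCity}, closure = {AcctNo, CustID, OpenDate, Branch, BCity} → lossless.
Decomposition 2: common = {Branch}, closure = {AcctNo, OpenDate, Branch} → lossy.
Decomposition 3: common = {CustID}, closure = {CustID} → lossy.

Decomposition 1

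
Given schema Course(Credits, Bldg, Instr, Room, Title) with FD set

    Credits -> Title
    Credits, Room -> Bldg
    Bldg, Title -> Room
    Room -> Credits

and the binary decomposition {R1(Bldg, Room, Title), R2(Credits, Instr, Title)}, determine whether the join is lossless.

No

Common attributes: R1 ∩ R2 = {Title}.
No dependency enlarges {Title}, so (Title)⁺ = {Title}.
The closure contains neither all of R1 = {Bldg, Room, Title} nor all of R2 = {Credits, Instr, Title}, so the common attributes are not a superkey of either fragment. The join is lossy.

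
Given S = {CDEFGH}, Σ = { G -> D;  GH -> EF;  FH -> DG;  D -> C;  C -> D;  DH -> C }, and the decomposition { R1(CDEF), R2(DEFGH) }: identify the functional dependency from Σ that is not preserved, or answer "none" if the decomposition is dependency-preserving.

G → D lies within R2.
GH → EF lies within R2.
FH → DG lies within R2.
D → C lies within R1.
C → D lies within R1.
DH → C: restricted closure across fragments reaches C.
Every dependency is enforceable on the fragments, so the decomposition is dependency-preserving.

none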